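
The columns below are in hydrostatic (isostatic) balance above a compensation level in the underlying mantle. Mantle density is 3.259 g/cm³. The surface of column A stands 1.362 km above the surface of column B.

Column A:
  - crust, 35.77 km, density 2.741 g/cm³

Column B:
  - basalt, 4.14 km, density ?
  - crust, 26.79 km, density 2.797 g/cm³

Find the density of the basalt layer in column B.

Take the compensation level at the base of the deeper column (depth z_c below the surface of column A) and equate Σ ρ_i t_i down to z_c; mantle fills any gap and the z_c terms cancel.
Column A: 35.77×2.741 + (z_c − 35.77)×3.259
Column B: 1.362×0 + 4.14×ρ + 26.79×2.797 + (z_c − 1.362 − 30.93)×3.259
The z_c×3.259 term appears on both sides and cancels. Collect the known terms of each column as K = Σ(ρt)_known − 3.259 × (depth of known layers): K_A = 98.04557 − 3.259×35.77 = −18.52886; K_B = 74.93163 − 3.259×(1.362 + 30.93) = −30.307998.
Balance: K_A = K_B + 4.14×ρ, so ρ = (K_A − K_B)/4.14 = 11.7791/4.14 = 2.85 g/cm³.

2.85 g/cm³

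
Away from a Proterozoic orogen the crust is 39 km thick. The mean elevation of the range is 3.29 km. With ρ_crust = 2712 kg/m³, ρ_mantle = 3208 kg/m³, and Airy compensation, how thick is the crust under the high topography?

60.3 km

Root depth r = h ρ_c / (ρ_m − ρ_c) = 3.29 km × 2712 / 496 = 17.99 km.
Total thickness = T + h + r = 39 km + 3.29 km + 17.99 km = 60.3 km.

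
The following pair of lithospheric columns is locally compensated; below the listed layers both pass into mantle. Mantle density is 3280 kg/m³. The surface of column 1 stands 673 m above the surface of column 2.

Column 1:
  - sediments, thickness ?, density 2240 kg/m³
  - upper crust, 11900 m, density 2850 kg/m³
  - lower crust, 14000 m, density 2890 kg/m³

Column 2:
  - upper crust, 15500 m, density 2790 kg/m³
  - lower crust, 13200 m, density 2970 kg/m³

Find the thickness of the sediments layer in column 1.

Take the compensation level at the base of the deeper column (depth z_c below the surface of column 1) and equate Σ ρ_i t_i down to z_c; mantle fills any gap and the z_c terms cancel.
Column 1: x×2240 + 11900×2850 + 14000×2890 + (z_c − 25900 − x)×3280
Column 2: 673×0 + 15500×2790 + 13200×2970 + (z_c − 673 − 28700)×3280
The z_c×3280 term appears on both sides and cancels. Collect the known terms of each column as K = Σ(ρt)_known − 3280 × (depth of known layers): K_1 = 74375000 − 3280×25900 = −10577000; K_2 = 82449000 − 3280×(673 + 28700) = −13894440.
Balance: K_1 − x×(3280 − 2240) = K_2, so x = (K_1 − K_2)/(3280 − 2240) = 3317440/1040 = 3190 m.

3190 m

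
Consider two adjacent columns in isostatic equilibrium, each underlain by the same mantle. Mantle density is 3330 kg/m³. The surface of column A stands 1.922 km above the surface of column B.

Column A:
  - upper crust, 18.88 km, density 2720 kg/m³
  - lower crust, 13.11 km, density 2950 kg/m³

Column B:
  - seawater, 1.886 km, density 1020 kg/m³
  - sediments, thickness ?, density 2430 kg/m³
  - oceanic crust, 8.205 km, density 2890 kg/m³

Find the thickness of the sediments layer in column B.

2.37 km

Take the compensation level at the base of the deeper column (depth z_c below the surface of column A) and equate Σ ρ_i t_i down to z_c; mantle fills any gap and the z_c terms cancel.
Column A: 18.88×2720 + 13.11×2950 + (z_c − 31.99)×3330
Column B: 1.922×0 + 1.886×1020 + x×2430 + 8.205×2890 + (z_c − 1.922 − 10.091 − x)×3330
The z_c×3330 term appears on both sides and cancels. Collect the known terms of each column as K = Σ(ρt)_known − 3330 × (depth of known layers): K_A = 90028.1 − 3330×31.99 = −16498.6; K_B = 25636.17 − 3330×(1.922 + 10.091) = −14367.12.
Balance: K_A = K_B − x×(3330 − 2430), so x = (K_B − K_A)/(3330 − 2430) = 2131.48/900 = 2.37 km.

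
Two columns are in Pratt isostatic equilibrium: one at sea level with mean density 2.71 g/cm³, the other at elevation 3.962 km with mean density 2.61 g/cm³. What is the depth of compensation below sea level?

ρ_ref D = ρ (D + h) → D (ρ_ref − ρ) = ρ h.
D = ρ h/(ρ_ref − ρ) = 2.61 × 3.962 km/(2.71 − 2.61) = 103 km.

103 km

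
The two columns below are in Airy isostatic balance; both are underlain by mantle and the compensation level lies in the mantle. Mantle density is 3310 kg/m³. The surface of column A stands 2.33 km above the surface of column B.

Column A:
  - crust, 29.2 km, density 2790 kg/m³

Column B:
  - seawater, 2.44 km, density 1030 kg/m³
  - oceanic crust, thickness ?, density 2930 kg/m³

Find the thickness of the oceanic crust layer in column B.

Take the compensation level at the base of the deeper column (depth z_c below the surface of column A) and equate Σ ρ_i t_i down to z_c; mantle fills any gap and the z_c terms cancel.
Column A: 29.2×2790 + (z_c − 29.2)×3310
Column B: 2.33×0 + 2.44×1030 + x×2930 + (z_c − 2.33 − 2.44 − x)×3310
The z_c×3310 term appears on both sides and cancels. Collect the known terms of each column as K = Σ(ρt)_known − 3310 × (depth of known layers): K_A = 81468 − 3310×29.2 = −15184; K_B = 2513.2 − 3310×(2.33 + 2.44) = −13275.5.
Balance: K_A = K_B − x×(3310 − 2930), so x = (K_B − K_A)/(3310 − 2930) = 1908.5/380 = 5.02 km.

5.02 km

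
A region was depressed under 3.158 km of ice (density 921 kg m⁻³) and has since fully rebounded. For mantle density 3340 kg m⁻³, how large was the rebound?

Removing the load lets mantle flow back in; uplift u satisfies ρ_ice t = ρ_m u.
u = t ρ_ice/ρ_m = 3.158 km × 921/3340 = 0.871 km.

0.871 km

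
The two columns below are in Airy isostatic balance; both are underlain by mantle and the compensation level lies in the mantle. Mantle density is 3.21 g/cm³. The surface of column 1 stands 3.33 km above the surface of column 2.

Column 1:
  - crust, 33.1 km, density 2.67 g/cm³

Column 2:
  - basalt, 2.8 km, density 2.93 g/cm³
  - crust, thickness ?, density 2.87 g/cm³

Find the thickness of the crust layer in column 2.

Take the compensation level at the base of the deeper column (depth z_c below the surface of column 1) and equate Σ ρ_i t_i down to z_c; mantle fills any gap and the z_c terms cancel.
Column 1: 33.1×2.67 + (z_c − 33.1)×3.21
Column 2: 3.33×0 + 2.8×2.93 + x×2.87 + (z_c − 3.33 − 2.8 − x)×3.21
The z_c×3.21 term appears on both sides and cancels. Collect the known terms of each column as K = Σ(ρt)_known − 3.21 × (depth of known layers): K_1 = 88.377 − 3.21×33.1 = −17.874; K_2 = 8.204 − 3.21×(3.33 + 2.8) = −11.4733.
Balance: K_1 = K_2 − x×(3.21 − 2.87), so x = (K_2 − K_1)/(3.21 − 2.87) = 6.4007/0.34 = 18.8 km.

18.8 km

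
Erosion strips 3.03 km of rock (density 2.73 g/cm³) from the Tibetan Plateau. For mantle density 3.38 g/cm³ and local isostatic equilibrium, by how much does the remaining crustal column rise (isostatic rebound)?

Unloading: uplift u = e ρ_c/ρ_m = 3.03 km × 2.73/3.38 = 2.45 km.

2.45 km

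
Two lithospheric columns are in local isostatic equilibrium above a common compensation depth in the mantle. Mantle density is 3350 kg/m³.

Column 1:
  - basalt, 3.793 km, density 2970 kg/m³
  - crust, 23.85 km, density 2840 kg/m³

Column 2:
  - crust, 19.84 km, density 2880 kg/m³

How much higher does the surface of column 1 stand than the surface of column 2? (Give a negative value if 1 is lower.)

1.28 km

For any compensation level in the mantle, the mantle terms cancel and isostasy reduces to e = (Σt_1 − Σt_2) − (Σ(ρt)_1 − Σ(ρt)_2) / ρ_m.
Σt_1 = 27.643 km; Σt_2 = 19.84 km; Σ(ρt)_1 = 78999.21; Σ(ρt)_2 = 57139.2 (in km·kg/m³).
e = (27.643 − 19.84) − (78999.21 − 57139.2) / 3350 = 1.28 km.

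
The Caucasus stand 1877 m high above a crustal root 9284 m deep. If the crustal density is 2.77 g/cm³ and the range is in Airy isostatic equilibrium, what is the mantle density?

3.33 g/cm³

Airy balance: ρ_c h = (ρ_m − ρ_c) r → ρ_m = ρ_c (1 + h/r).
ρ_m = 2.77 × (1 + 1877 m/9284 m) = 3.33 g/cm³.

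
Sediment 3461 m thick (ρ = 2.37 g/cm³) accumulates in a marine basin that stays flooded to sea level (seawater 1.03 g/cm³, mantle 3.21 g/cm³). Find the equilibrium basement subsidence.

2130 m

Submarine loading: the sediment displaces seawater, and the subsidence is in turn flooded, so s (ρ_m − ρ_w) = t (ρ_sed − ρ_w).
s = 3461 m × (2.37 − 1.03) / (3.21 − 1.03) = 2130 m.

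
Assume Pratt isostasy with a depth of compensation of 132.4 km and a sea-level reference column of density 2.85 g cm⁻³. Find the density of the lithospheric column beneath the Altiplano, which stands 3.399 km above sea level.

2.78 g cm⁻³

Pratt balance: ρ_ref D = ρ (D + h).
ρ = ρ_ref D/(D + h) = 2.85 × 132.4 km/(132.4 km + 3.399 km) = 2.78 g cm⁻³.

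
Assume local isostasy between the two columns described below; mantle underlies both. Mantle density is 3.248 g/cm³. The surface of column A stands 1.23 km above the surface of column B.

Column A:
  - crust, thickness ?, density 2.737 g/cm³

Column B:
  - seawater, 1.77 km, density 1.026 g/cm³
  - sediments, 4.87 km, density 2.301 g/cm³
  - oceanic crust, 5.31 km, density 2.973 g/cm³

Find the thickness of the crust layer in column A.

Take the compensation level at the base of the deeper column (depth z_c below the surface of column A) and equate Σ ρ_i t_i down to z_c; mantle fills any gap and the z_c terms cancel.
Column A: x×2.737 + (z_c − 0 − x)×3.248
Column B: 1.23×0 + 1.77×1.026 + 4.87×2.301 + 5.31×2.973 + (z_c − 1.23 − 11.95)×3.248
The z_c×3.248 term appears on both sides and cancels. Collect the known terms of each column as K = Σ(ρt)_known − 3.248 × (depth of known layers): K_A = 0 − 3.248×0 = 0; K_B = 28.80852 − 3.248×(1.23 + 11.95) = −14.00012.
Balance: K_A − x×(3.248 − 2.737) = K_B, so x = (K_A − K_B)/(3.248 − 2.737) = 14.0001/0.511 = 27.4 km.

27.4 km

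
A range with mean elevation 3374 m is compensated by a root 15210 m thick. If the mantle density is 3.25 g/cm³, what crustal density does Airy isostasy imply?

ρ_c h = (ρ_m − ρ_c) r → ρ_c (h + r) = ρ_m r → ρ_c = ρ_m r / (h + r).
ρ_c = 3.25 × 15210 m / (3374 m + 15210 m) = 2.66 g/cm³.

2.66 g/cm³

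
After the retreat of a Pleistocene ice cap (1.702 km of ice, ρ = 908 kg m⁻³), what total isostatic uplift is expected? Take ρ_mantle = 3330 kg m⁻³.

Removing the load lets mantle flow back in; uplift u satisfies ρ_ice t = ρ_m u.
u = t ρ_ice/ρ_m = 1.702 km × 908/3330 = 0.464 km.

0.464 km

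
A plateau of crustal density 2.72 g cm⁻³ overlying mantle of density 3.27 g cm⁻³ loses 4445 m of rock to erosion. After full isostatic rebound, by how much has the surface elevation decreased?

Rebound u = e ρ_c/ρ_m = 4445 m × 2.72/3.27 = 3697 m.
Net surface drop = e − u = 4445 m − 3697 m = e (ρ_m − ρ_c)/ρ_m = 748 m.

748 m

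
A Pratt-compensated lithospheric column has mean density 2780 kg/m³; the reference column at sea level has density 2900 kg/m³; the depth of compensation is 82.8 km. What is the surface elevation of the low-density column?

3.57 km

ρ_ref D = ρ (D + h) → h = D (ρ_ref − ρ)/ρ.
h = 82.8 km × (2900 − 2780)/2780 = 3.57 km.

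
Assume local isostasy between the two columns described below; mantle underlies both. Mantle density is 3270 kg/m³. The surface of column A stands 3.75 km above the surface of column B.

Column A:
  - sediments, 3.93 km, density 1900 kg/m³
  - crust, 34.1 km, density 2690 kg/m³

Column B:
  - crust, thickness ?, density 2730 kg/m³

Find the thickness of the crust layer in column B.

Take the compensation level at the base of the deeper column (depth z_c below the surface of column A) and equate Σ ρ_i t_i down to z_c; mantle fills any gap and the z_c terms cancel.
Column A: 3.93×1900 + 34.1×2690 + (z_c − 38.03)×3270
Column B: 3.75×0 + x×2730 + (z_c − 3.75 − 0 − x)×3270
The z_c×3270 term appears on both sides and cancels. Collect the known terms of each column as K = Σ(ρt)_known − 3270 × (depth of known layers): K_A = 99196 − 3270×38.03 = −25162.1; K_B = 0 − 3270×(3.75 + 0) = −12262.5.
Balance: K_A = K_B − x×(3270 − 2730), so x = (K_B − K_A)/(3270 − 2730) = 12899.6/540 = 23.9 km.

23.9 km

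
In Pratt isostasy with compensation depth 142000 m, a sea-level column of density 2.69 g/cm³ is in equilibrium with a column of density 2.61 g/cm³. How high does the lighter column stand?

ρ_ref D = ρ (D + h) → h = D (ρ_ref − ρ)/ρ.
h = 142000 m × (2.69 − 2.61)/2.61 = 4350 m.

4350 m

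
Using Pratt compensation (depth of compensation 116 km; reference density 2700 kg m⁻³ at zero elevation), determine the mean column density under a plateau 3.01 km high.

2630 kg m⁻³

Pratt balance: ρ_ref D = ρ (D + h).
ρ = ρ_ref D/(D + h) = 2700 × 116 km/(116 km + 3.01 km) = 2630 kg m⁻³.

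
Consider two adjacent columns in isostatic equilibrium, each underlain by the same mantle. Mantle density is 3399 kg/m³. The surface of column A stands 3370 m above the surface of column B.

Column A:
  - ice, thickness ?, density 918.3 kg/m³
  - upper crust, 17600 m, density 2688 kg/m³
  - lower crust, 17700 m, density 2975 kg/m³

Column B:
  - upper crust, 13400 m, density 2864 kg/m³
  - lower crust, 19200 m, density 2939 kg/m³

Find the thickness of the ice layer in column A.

Take the compensation level at the base of the deeper column (depth z_c below the surface of column A) and equate Σ ρ_i t_i down to z_c; mantle fills any gap and the z_c terms cancel.
Column A: x×918.3 + 17600×2688 + 17700×2975 + (z_c − 35300 − x)×3399
Column B: 3370×0 + 13400×2864 + 19200×2939 + (z_c − 3370 − 32600)×3399
The z_c×3399 term appears on both sides and cancels. Collect the known terms of each column as K = Σ(ρt)_known − 3399 × (depth of known layers): K_A = 99966300 − 3399×35300 = −20018400; K_B = 94806400 − 3399×(3370 + 32600) = −27455630.
Balance: K_A − x×(3399 − 918.3) = K_B, so x = (K_A − K_B)/(3399 − 918.3) = 7437230/2480.7 = 3000 m.

3000 m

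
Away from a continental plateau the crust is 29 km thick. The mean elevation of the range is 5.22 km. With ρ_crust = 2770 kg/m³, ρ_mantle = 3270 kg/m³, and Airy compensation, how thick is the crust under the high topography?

Root depth r = h ρ_c / (ρ_m − ρ_c) = 5.22 km × 2770 / 500 = 28.92 km.
Total thickness = T + h + r = 29 km + 5.22 km + 28.92 km = 63.1 km.

63.1 km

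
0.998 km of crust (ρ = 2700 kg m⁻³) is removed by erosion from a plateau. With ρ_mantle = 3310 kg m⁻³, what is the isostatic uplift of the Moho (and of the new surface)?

Unloading: uplift u = e ρ_c/ρ_m = 0.998 km × 2700/3310 = 0.814 km.

0.814 km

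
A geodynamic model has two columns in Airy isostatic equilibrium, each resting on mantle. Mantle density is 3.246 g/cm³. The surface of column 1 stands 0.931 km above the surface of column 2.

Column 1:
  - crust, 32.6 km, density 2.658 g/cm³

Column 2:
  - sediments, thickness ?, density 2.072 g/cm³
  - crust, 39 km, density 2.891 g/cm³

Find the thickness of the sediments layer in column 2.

Take the compensation level at the base of the deeper column (depth z_c below the surface of column 1) and equate Σ ρ_i t_i down to z_c; mantle fills any gap and the z_c terms cancel.
Column 1: 32.6×2.658 + (z_c − 32.6)×3.246
Column 2: 0.931×0 + x×2.072 + 39×2.891 + (z_c − 0.931 − 39 − x)×3.246
The z_c×3.246 term appears on both sides and cancels. Collect the known terms of each column as K = Σ(ρt)_known − 3.246 × (depth of known layers): K_1 = 86.6508 − 3.246×32.6 = −19.1688; K_2 = 112.749 − 3.246×(0.931 + 39) = −16.867026.
Balance: K_1 = K_2 − x×(3.246 − 2.072), so x = (K_2 − K_1)/(3.246 − 2.072) = 2.30177/1.174 = 1.96 km.

1.96 km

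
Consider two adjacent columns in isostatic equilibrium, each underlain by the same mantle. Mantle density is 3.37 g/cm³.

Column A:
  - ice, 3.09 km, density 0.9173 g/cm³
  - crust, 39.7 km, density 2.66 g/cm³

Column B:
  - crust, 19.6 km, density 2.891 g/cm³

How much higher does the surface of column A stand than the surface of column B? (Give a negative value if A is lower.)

For any compensation level in the mantle, the mantle terms cancel and isostasy reduces to e = (Σt_A − Σt_B) − (Σ(ρt)_A − Σ(ρt)_B) / ρ_m.
Σt_A = 42.79 km; Σt_B = 19.6 km; Σ(ρt)_A = 108.436457; Σ(ρt)_B = 56.6636 (in km·g/cm³).
e = (42.79 − 19.6) − (108.436457 − 56.6636) / 3.37 = 7.83 km.

7.83 km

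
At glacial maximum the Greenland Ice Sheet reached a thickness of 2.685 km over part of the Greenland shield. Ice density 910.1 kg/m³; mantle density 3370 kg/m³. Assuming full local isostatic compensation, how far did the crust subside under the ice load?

Equating mass per unit area of the two columns: the ice load ρ_ice t is balanced by mantle displaced below, ρ_m s.
s = t ρ_ice / ρ_m = 2.685 km × 910.1/3370 = 0.725 km.

0.725 km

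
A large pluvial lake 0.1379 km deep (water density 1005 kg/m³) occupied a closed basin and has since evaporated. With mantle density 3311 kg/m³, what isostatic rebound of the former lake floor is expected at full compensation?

0.0419 km

u = d ρ_w/ρ_m = 0.1379 km × 1005/3311 = 0.0419 km.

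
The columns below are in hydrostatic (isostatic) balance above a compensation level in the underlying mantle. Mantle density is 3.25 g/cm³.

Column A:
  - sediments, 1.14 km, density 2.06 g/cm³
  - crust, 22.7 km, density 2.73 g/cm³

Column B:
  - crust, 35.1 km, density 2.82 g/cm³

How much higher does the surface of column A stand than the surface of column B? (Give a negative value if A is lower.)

For any compensation level in the mantle, the mantle terms cancel and isostasy reduces to e = (Σt_A − Σt_B) − (Σ(ρt)_A − Σ(ρt)_B) / ρ_m.
Σt_A = 23.84 km; Σt_B = 35.1 km; Σ(ρt)_A = 64.3194; Σ(ρt)_B = 98.982 (in km·g/cm³).
e = (23.84 − 35.1) − (64.3194 − 98.982) / 3.25 = −0.595 km.

−0.595 km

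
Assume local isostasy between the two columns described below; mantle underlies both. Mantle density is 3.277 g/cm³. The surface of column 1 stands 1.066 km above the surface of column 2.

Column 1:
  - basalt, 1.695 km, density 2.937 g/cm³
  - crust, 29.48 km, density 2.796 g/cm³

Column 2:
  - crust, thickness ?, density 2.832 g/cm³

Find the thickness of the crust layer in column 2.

Take the compensation level at the base of the deeper column (depth z_c below the surface of column 1) and equate Σ ρ_i t_i down to z_c; mantle fills any gap and the z_c terms cancel.
Column 1: 1.695×2.937 + 29.48×2.796 + (z_c − 31.175)×3.277
Column 2: 1.066×0 + x×2.832 + (z_c − 1.066 − 0 − x)×3.277
The z_c×3.277 term appears on both sides and cancels. Collect the known terms of each column as K = Σ(ρt)_known − 3.277 × (depth of known layers): K_1 = 87.404295 − 3.277×31.175 = −14.75618; K_2 = 0 − 3.277×(1.066 + 0) = −3.493282.
Balance: K_1 = K_2 − x×(3.277 − 2.832), so x = (K_2 − K_1)/(3.277 − 2.832) = 11.2629/0.445 = 25.3 km.

25.3 km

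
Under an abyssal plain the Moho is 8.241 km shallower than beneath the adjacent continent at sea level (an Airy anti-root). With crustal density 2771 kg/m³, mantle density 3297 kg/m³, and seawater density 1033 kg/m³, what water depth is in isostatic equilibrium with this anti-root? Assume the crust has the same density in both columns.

Replacing a thickness d of crust by seawater at the top must be balanced by replacing crust with mantle at the base: d (ρ_c − ρ_w) = a (ρ_m − ρ_c).
d = a (ρ_m − ρ_c)/(ρ_c − ρ_w) = 8.241 km × 526/1738 = 2.49 km.

2.49 km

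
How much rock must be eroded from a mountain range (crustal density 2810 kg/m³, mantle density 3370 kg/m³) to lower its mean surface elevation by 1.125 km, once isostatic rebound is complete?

Net drop Δ = e − u = e − e ρ_c/ρ_m = e (ρ_m − ρ_c)/ρ_m.
e = Δ ρ_m/(ρ_m − ρ_c) = 1.125 km × 3370/560 = 6.77 km.

6.77 km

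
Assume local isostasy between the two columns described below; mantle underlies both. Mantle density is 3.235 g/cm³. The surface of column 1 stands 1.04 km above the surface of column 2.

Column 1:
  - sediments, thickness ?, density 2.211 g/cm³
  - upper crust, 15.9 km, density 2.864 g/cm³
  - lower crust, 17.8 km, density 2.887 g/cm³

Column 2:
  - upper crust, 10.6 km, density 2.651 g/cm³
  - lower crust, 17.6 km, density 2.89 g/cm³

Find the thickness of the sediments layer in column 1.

3.45 km

Take the compensation level at the base of the deeper column (depth z_c below the surface of column 1) and equate Σ ρ_i t_i down to z_c; mantle fills any gap and the z_c terms cancel.
Column 1: x×2.211 + 15.9×2.864 + 17.8×2.887 + (z_c − 33.7 − x)×3.235
Column 2: 1.04×0 + 10.6×2.651 + 17.6×2.89 + (z_c − 1.04 − 28.2)×3.235
The z_c×3.235 term appears on both sides and cancels. Collect the known terms of each column as K = Σ(ρt)_known − 3.235 × (depth of known layers): K_1 = 96.9262 − 3.235×33.7 = −12.0933; K_2 = 78.9646 − 3.235×(1.04 + 28.2) = −15.6268.
Balance: K_1 − x×(3.235 − 2.211) = K_2, so x = (K_1 − K_2)/(3.235 − 2.211) = 3.5335/1.024 = 3.45 km.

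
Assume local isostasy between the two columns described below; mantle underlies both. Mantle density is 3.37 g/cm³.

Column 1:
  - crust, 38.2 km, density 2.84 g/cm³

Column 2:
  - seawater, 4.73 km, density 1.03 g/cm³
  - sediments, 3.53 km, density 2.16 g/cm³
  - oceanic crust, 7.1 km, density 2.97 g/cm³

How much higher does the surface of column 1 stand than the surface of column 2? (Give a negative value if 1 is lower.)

For any compensation level in the mantle, the mantle terms cancel and isostasy reduces to e = (Σt_1 − Σt_2) − (Σ(ρt)_1 − Σ(ρt)_2) / ρ_m.
Σt_1 = 38.2 km; Σt_2 = 15.36 km; Σ(ρt)_1 = 108.488; Σ(ρt)_2 = 33.5837 (in km·g/cm³).
e = (38.2 − 15.36) − (108.488 − 33.5837) / 3.37 = 0.613 km.

0.613 km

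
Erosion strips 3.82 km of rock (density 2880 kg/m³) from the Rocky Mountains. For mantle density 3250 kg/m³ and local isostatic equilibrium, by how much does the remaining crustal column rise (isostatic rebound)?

Unloading: uplift u = e ρ_c/ρ_m = 3.82 km × 2880/3250 = 3.39 km.

3.39 km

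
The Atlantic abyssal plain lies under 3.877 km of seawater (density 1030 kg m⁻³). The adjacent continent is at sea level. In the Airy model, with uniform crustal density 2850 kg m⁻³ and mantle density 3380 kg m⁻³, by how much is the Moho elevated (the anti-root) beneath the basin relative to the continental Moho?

Equating mass per unit area of the two columns: replacing crust with seawater at the top is compensated by replacing crust with mantle at the base: d (ρ_c − ρ_w) = a (ρ_m − ρ_c).
a = d (ρ_c − ρ_w)/(ρ_m − ρ_c) = 3.877 km × 1820/530 = 13.3 km.

13.3 km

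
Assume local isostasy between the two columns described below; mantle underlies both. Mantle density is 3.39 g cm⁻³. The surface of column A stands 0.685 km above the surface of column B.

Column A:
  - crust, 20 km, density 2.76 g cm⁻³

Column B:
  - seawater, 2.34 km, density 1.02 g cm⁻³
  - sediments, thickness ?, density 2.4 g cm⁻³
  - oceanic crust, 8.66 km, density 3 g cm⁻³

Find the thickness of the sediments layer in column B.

Take the compensation level at the base of the deeper column (depth z_c below the surface of column A) and equate Σ ρ_i t_i down to z_c; mantle fills any gap and the z_c terms cancel.
Column A: 20×2.76 + (z_c − 20)×3.39
Column B: 0.685×0 + 2.34×1.02 + x×2.4 + 8.66×3 + (z_c − 0.685 − 11 − x)×3.39
The z_c×3.39 term appears on both sides and cancels. Collect the known terms of each column as K = Σ(ρt)_known − 3.39 × (depth of known layers): K_A = 55.2 − 3.39×20 = −12.6; K_B = 28.3668 − 3.39×(0.685 + 11) = −11.24535.
Balance: K_A = K_B − x×(3.39 − 2.4), so x = (K_B − K_A)/(3.39 − 2.4) = 1.35465/0.99 = 1.37 km.

1.37 km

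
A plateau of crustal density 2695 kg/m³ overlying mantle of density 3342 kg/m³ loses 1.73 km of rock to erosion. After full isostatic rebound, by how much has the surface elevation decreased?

Rebound u = e ρ_c/ρ_m = 1.73 km × 2695/3342 = 1.395 km.
Net surface drop = e − u = 1.73 km − 1.395 km = e (ρ_m − ρ_c)/ρ_m = 0.335 km.

0.335 km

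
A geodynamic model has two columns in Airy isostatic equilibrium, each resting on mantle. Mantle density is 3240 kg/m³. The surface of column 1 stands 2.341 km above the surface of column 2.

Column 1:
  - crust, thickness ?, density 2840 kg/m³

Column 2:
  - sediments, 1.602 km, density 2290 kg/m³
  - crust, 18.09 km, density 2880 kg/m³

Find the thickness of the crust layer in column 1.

Take the compensation level at the base of the deeper column (depth z_c below the surface of column 1) and equate Σ ρ_i t_i down to z_c; mantle fills any gap and the z_c terms cancel.
Column 1: x×2840 + (z_c − 0 − x)×3240
Column 2: 2.341×0 + 1.602×2290 + 18.09×2880 + (z_c − 2.341 − 19.692)×3240
The z_c×3240 term appears on both sides and cancels. Collect the known terms of each column as K = Σ(ρt)_known − 3240 × (depth of known layers): K_1 = 0 − 3240×0 = 0; K_2 = 55767.78 − 3240×(2.341 + 19.692) = −15619.14.
Balance: K_1 − x×(3240 − 2840) = K_2, so x = (K_1 − K_2)/(3240 − 2840) = 15619.1/400 = 39 km.

39 km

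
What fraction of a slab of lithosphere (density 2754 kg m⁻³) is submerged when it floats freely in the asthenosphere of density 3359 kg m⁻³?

Submerged fraction = ρ_obj/ρ_fluid = 2754/3359 = 82%.

82%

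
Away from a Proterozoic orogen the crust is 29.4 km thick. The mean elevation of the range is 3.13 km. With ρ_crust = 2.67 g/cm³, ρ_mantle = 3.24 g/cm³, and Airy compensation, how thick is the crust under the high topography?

47.2 km

Root depth r = h ρ_c / (ρ_m − ρ_c) = 3.13 km × 2.67 / 0.57 = 14.66 km.
Total thickness = T + h + r = 29.4 km + 3.13 km + 14.66 km = 47.2 km.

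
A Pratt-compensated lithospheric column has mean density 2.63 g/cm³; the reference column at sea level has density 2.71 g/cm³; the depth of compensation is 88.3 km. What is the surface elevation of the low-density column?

ρ_ref D = ρ (D + h) → h = D (ρ_ref − ρ)/ρ.
h = 88.3 km × (2.71 − 2.63)/2.63 = 2.69 km.

2.69 km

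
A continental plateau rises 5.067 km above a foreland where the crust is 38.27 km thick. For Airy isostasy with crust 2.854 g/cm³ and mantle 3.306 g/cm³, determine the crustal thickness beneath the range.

Root depth r = h ρ_c / (ρ_m − ρ_c) = 5.067 km × 2.854 / 0.452 = 31.99 km.
Total thickness = T + h + r = 38.27 km + 5.067 km + 31.99 km = 75.3 km.

75.3 km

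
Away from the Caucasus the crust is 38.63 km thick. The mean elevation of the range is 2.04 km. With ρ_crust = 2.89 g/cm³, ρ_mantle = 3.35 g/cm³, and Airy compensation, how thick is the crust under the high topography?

Root depth r = h ρ_c / (ρ_m − ρ_c) = 2.04 km × 2.89 / 0.46 = 12.82 km.
Total thickness = T + h + r = 38.63 km + 2.04 km + 12.82 km = 53.5 km.

53.5 km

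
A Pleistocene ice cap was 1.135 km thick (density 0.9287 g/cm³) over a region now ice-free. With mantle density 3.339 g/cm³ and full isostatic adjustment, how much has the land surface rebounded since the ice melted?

0.316 km

Removing the load lets mantle flow back in; uplift u satisfies ρ_ice t = ρ_m u.
u = t ρ_ice/ρ_m = 1.135 km × 0.9287/3.339 = 0.316 km.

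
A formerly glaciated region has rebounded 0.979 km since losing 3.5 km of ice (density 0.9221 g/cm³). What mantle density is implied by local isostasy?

ρ_m = ρ_ice t / u = 0.9221 × 3.5 km/0.979 km = 3.3 g/cm³.

3.3 g/cm³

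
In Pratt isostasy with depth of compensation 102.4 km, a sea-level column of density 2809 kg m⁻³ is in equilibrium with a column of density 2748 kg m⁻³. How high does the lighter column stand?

ρ_ref D = ρ (D + h) → h = D (ρ_ref − ρ)/ρ.
h = 102.4 km × (2809 − 2748)/2748 = 2.27 km.

2.27 km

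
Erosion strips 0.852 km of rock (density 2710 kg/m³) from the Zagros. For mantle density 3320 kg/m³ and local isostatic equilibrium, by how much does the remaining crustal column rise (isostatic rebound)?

Unloading: uplift u = e ρ_c/ρ_m = 0.852 km × 2710/3320 = 0.695 km.

0.695 km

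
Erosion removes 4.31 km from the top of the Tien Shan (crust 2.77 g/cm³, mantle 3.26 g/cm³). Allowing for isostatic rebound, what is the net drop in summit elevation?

Rebound u = e ρ_c/ρ_m = 4.31 km × 2.77/3.26 = 3.662 km.
Net surface drop = e − u = 4.31 km − 3.662 km = e (ρ_m − ρ_c)/ρ_m = 0.648 km.

0.648 km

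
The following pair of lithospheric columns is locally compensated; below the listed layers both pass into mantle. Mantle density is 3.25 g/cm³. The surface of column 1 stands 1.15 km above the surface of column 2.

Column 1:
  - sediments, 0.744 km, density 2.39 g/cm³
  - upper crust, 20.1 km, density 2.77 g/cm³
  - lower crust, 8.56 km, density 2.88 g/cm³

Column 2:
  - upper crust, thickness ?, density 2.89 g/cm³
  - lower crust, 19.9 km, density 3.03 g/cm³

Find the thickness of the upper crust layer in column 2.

Take the compensation level at the base of the deeper column (depth z_c below the surface of column 1) and equate Σ ρ_i t_i down to z_c; mantle fills any gap and the z_c terms cancel.
Column 1: 0.744×2.39 + 20.1×2.77 + 8.56×2.88 + (z_c − 29.404)×3.25
Column 2: 1.15×0 + x×2.89 + 19.9×3.03 + (z_c − 1.15 − 19.9 − x)×3.25
The z_c×3.25 term appears on both sides and cancels. Collect the known terms of each column as K = Σ(ρt)_known − 3.25 × (depth of known layers): K_1 = 82.10796 − 3.25×29.404 = −13.45504; K_2 = 60.297 − 3.25×(1.15 + 19.9) = −8.1155.
Balance: K_1 = K_2 − x×(3.25 − 2.89), so x = (K_2 − K_1)/(3.25 − 2.89) = 5.33954/0.36 = 14.8 km.

14.8 km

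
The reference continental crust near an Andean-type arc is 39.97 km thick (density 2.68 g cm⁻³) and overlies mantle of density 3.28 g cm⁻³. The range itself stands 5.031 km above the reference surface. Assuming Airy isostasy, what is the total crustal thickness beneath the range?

67.5 km

Root depth r = h ρ_c / (ρ_m − ρ_c) = 5.031 km × 2.68 / 0.6 = 22.47 km.
Total thickness = T + h + r = 39.97 km + 5.031 km + 22.47 km = 67.5 km.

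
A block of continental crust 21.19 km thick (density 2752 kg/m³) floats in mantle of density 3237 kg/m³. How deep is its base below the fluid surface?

Draft d = t ρ_obj/ρ_fluid = 21.19 km × 2752/3237 = 18 km.

18 km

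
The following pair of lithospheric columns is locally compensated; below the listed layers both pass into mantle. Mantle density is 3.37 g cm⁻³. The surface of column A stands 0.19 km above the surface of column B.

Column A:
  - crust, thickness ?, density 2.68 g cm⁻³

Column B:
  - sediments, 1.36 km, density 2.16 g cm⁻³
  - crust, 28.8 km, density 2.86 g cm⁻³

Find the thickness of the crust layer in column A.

Take the compensation level at the base of the deeper column (depth z_c below the surface of column A) and equate Σ ρ_i t_i down to z_c; mantle fills any gap and the z_c terms cancel.
Column A: x×2.68 + (z_c − 0 − x)×3.37
Column B: 0.19×0 + 1.36×2.16 + 28.8×2.86 + (z_c − 0.19 − 30.16)×3.37
The z_c×3.37 term appears on both sides and cancels. Collect the known terms of each column as K = Σ(ρt)_known − 3.37 × (depth of known layers): K_A = 0 − 3.37×0 = 0; K_B = 85.3056 − 3.37×(0.19 + 30.16) = −16.9739.
Balance: K_A − x×(3.37 − 2.68) = K_B, so x = (K_A − K_B)/(3.37 − 2.68) = 16.9739/0.69 = 24.6 km.

24.6 km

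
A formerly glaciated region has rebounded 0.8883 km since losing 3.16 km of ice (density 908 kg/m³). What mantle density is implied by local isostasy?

3230 kg/m³

ρ_m = ρ_ice t / u = 908 × 3.16 km/0.8883 km = 3230 kg/m³.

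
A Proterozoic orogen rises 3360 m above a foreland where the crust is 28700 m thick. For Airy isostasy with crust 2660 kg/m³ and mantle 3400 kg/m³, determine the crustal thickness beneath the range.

44100 m

Root depth r = h ρ_c / (ρ_m − ρ_c) = 3360 m × 2660 / 740 = 12080 m.
Total thickness = T + h + r = 28700 m + 3360 m + 12080 m = 44100 m.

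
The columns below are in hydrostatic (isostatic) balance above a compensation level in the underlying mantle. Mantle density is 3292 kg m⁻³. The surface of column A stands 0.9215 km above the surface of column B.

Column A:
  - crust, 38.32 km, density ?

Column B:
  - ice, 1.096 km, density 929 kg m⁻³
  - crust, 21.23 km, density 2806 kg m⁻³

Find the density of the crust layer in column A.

2880 kg m⁻³

Take the compensation level at the base of the deeper column (depth z_c below the surface of column A) and equate Σ ρ_i t_i down to z_c; mantle fills any gap and the z_c terms cancel.
Column A: 38.32×ρ + (z_c − 38.32)×3292
Column B: 0.9215×0 + 1.096×929 + 21.23×2806 + (z_c − 0.9215 − 22.326)×3292
The z_c×3292 term appears on both sides and cancels. Collect the known terms of each column as K = Σ(ρt)_known − 3292 × (depth of known layers): K_A = 0 − 3292×38.32 = −126149.44; K_B = 60589.564 − 3292×(0.9215 + 22.326) = −15941.206.
Balance: K_A + 38.32×ρ = K_B, so ρ = (K_B − K_A)/38.32 = 110208/38.32 = 2880 kg m⁻³.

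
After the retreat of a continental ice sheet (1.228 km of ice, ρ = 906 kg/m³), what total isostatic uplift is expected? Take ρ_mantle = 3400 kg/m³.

0.327 km

Removing the load lets mantle flow back in; uplift u satisfies ρ_ice t = ρ_m u.
u = t ρ_ice/ρ_m = 1.228 km × 906/3400 = 0.327 km.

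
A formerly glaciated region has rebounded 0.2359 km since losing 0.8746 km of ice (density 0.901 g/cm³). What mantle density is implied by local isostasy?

3.34 g/cm³

ρ_m = ρ_ice t / u = 0.901 × 0.8746 km/0.2359 km = 3.34 g/cm³.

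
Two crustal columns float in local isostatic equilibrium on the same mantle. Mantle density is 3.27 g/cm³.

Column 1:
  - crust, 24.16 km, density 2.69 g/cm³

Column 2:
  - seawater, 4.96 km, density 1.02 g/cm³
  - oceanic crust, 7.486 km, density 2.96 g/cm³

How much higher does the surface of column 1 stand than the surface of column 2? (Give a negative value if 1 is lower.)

For any compensation level in the mantle, the mantle terms cancel and isostasy reduces to e = (Σt_1 − Σt_2) − (Σ(ρt)_1 − Σ(ρt)_2) / ρ_m.
Σt_1 = 24.16 km; Σt_2 = 12.446 km; Σ(ρt)_1 = 64.9904; Σ(ρt)_2 = 27.21776 (in km·g/cm³).
e = (24.16 − 12.446) − (64.9904 − 27.21776) / 3.27 = 0.163 km.

0.163 km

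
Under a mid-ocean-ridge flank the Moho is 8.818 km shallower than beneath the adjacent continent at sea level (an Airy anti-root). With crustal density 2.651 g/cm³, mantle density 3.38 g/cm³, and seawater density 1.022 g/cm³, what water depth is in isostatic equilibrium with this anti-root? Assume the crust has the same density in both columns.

3.95 km

Replacing a thickness d of crust by seawater at the top must be balanced by replacing crust with mantle at the base: d (ρ_c − ρ_w) = a (ρ_m − ρ_c).
d = a (ρ_m − ρ_c)/(ρ_c − ρ_w) = 8.818 km × 0.729/1.629 = 3.95 km.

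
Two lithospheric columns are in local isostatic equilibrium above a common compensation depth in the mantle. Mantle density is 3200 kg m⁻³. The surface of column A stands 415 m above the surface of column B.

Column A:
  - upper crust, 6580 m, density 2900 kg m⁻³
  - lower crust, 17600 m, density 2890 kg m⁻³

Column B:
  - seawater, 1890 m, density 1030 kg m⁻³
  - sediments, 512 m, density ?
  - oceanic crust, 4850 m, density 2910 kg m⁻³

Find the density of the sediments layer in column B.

2040 kg m⁻³

Take the compensation level at the base of the deeper column (depth z_c below the surface of column A) and equate Σ ρ_i t_i down to z_c; mantle fills any gap and the z_c terms cancel.
Column A: 6580×2900 + 17600×2890 + (z_c − 24180)×3200
Column B: 415×0 + 1890×1030 + 512×ρ + 4850×2910 + (z_c − 415 − 7252)×3200
The z_c×3200 term appears on both sides and cancels. Collect the known terms of each column as K = Σ(ρt)_known − 3200 × (depth of known layers): K_A = 69946000 − 3200×24180 = −7430000; K_B = 16060200 − 3200×(415 + 7252) = −8474200.
Balance: K_A = K_B + 512×ρ, so ρ = (K_A − K_B)/512 = 1044200/512 = 2040 kg m⁻³.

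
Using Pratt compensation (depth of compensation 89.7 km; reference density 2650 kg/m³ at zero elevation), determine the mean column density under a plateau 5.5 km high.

Pratt balance: ρ_ref D = ρ (D + h).
ρ = ρ_ref D/(D + h) = 2650 × 89.7 km/(89.7 km + 5.5 km) = 2500 kg/m³.

2500 kg/m³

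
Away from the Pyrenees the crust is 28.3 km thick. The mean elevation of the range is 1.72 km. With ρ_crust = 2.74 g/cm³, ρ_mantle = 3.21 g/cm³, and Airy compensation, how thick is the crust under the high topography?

40 km

Root depth r = h ρ_c / (ρ_m − ρ_c) = 1.72 km × 2.74 / 0.47 = 10.03 km.
Total thickness = T + h + r = 28.3 km + 1.72 km + 10.03 km = 40 km.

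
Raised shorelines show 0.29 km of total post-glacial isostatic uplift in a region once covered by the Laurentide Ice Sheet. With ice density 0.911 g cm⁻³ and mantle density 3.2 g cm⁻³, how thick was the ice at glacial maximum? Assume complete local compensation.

1.02 km

u = t ρ_ice/ρ_m → t = u ρ_m/ρ_ice = 0.29 km × 3.2/0.911 = 1.02 km.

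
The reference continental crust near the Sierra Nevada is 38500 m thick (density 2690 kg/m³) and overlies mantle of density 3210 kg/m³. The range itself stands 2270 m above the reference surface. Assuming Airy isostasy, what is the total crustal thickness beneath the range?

Root depth r = h ρ_c / (ρ_m − ρ_c) = 2270 m × 2690 / 520 = 11740 m.
Total thickness = T + h + r = 38500 m + 2270 m + 11740 m = 52500 m.

52500 m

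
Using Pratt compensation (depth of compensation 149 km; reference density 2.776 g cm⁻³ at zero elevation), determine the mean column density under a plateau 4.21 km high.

Pratt balance: ρ_ref D = ρ (D + h).
ρ = ρ_ref D/(D + h) = 2.776 × 149 km/(149 km + 4.21 km) = 2.7 g cm⁻³.

2.7 g cm⁻³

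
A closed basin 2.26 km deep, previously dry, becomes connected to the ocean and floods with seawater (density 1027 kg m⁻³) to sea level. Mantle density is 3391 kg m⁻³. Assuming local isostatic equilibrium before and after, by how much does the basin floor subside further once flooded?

0.982 km

After flooding the water column is d + s deep. Its weight must equal the weight of mantle displaced by the extra subsidence s: (d + s) ρ_w = s ρ_m.
s = d ρ_w / (ρ_m − ρ_w) = 2.26 km × 1027/(3391 − 1027) = 0.982 km.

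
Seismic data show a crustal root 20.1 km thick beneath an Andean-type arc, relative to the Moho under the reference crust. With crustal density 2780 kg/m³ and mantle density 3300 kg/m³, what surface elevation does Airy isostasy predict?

3.76 km

In Airy isostatic equilibrium: ρ_c h = (ρ_m − ρ_c) r.
h = r (ρ_m − ρ_c) / ρ_c = 20.1 km × (3300 − 2780) / 2780 = 3.76 km.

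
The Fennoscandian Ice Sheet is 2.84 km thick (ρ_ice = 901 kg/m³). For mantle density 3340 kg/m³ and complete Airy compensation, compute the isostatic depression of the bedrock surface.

In Airy isostatic equilibrium: the ice load ρ_ice t is balanced by mantle displaced below, ρ_m s.
s = t ρ_ice / ρ_m = 2.84 km × 901/3340 = 0.766 km.

0.766 km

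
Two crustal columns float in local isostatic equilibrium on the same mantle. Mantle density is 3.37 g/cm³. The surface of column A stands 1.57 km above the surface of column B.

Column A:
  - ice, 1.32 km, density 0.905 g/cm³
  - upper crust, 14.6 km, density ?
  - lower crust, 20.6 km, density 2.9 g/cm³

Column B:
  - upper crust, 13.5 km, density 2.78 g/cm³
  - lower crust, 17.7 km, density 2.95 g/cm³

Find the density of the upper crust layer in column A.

Take the compensation level at the base of the deeper column (depth z_c below the surface of column A) and equate Σ ρ_i t_i down to z_c; mantle fills any gap and the z_c terms cancel.
Column A: 1.32×0.905 + 14.6×ρ + 20.6×2.9 + (z_c − 36.52)×3.37
Column B: 1.57×0 + 13.5×2.78 + 17.7×2.95 + (z_c − 1.57 − 31.2)×3.37
The z_c×3.37 term appears on both sides and cancels. Collect the known terms of each column as K = Σ(ρt)_known − 3.37 × (depth of known layers): K_A = 60.9346 − 3.37×36.52 = −62.1378; K_B = 89.745 − 3.37×(1.57 + 31.2) = −20.6899.
Balance: K_A + 14.6×ρ = K_B, so ρ = (K_B − K_A)/14.6 = 41.4479/14.6 = 2.84 g/cm³.

2.84 g/cm³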